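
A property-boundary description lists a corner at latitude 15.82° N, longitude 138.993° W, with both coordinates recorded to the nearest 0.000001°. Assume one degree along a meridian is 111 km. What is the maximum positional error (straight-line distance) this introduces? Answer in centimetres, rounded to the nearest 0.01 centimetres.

7.70 centimetres

Rounding to 6 decimal places leaves each coordinate within ±5e-07° of the true value.
Latitude error → 5e-07 × 111000 = 0.0555 m along the meridian.
East–west component at 15.82°: 5e-07° × 111000 × cos 15.82° ≈ 5e-07 × 106796 ≈ 0.0533978 m.
Combining orthogonally: (0.0555² + 0.0533978²)^½ ≈ 0.0770167 m.
That is 0.0770167 m = 7.7017 cm.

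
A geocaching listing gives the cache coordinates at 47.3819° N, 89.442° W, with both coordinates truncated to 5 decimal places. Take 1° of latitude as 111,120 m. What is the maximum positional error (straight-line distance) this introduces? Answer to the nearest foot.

Truncating at 5 decimal places can drop up to a full unit in the last place, so each coordinate may be off by as much as 1e-05°.
North–south component: 1e-05° × 111120 = 1.1112 m.
East–west component at 47.3819°: 1e-05° × 111120 × cos 47.3819° ≈ 1e-05 × 75240.3 ≈ 0.752403 m.
The two errors are perpendicular, so the maximum displacement is √(1.1112² + 0.752403²) ≈ 1.34197 m.
Converting: 1.34197 m × 3.2808 ft/m ≈ 4.4028 ft.

4 feet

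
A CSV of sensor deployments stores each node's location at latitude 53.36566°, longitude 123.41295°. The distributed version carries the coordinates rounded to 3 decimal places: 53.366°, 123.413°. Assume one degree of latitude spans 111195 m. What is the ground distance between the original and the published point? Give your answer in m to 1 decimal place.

The latitude changed by -0.00034° and the longitude by -0.00005°.
North–south shift: -0.00034 × 111195 = -37.8063 m.
East–west at this latitude: -0.00005° × 111195 × cos 53.366° ≈ -0.00005 × 66350.2 = -3.31751 m.
Combined displacement = (37.8063² + 3.31751²)^½ ≈ 37.9516 m.

38.0 m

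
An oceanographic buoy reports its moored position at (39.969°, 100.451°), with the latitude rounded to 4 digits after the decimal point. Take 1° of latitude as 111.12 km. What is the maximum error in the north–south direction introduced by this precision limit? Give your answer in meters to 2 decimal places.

Rounding to 4 decimal places leaves the latitude within ±5e-05° of the true value.
So the N–S error is at most 5e-05 × 111120 = 5.556 m.

5.56 meters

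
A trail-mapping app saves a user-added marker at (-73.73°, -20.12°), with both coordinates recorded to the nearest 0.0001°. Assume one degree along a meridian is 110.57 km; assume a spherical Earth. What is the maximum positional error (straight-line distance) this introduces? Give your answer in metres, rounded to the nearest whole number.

Rounding to 4 decimal places leaves each coordinate within ±5e-05° of the true value.
North–south component: 5e-05° × 110570 = 5.5285 m.
E–W at 73.73°: 5e-05° × 110570 × cos 73.73° = 5e-05 × 110570 × 0.2802 ≈ 1.54889 m.
The two errors are perpendicular, so the maximum displacement is √(5.5285² + 1.54889²) ≈ 5.74137 m.

6 metres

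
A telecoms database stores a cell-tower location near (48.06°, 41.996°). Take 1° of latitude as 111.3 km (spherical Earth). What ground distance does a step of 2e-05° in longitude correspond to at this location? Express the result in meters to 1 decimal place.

One degree of longitude here spans 111300 × cos 48.06° = 111300 × 0.6684 ≈ 74387.6 m; 2e-05° of that is 1.48775 m.

1.5 meters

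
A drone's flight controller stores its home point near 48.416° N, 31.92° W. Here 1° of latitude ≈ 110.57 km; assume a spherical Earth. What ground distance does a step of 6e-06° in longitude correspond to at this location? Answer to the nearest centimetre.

44 centimetres

At 48.416° a degree of longitude is 110570 × cos 48.416° ≈ 73387.2 m, so 6e-06° corresponds to 0.440323 m.
That is 0.440323 m = 44.032 cm.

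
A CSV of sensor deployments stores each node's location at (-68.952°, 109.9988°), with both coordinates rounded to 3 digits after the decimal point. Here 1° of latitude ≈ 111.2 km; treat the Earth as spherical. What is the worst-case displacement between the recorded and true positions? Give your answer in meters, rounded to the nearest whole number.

Rounding to 3 decimal places leaves each coordinate within ±0.0005° of the true value.
N–S: 0.0005° × 111200 m/° = 55.6 m.
E–W at 68.952°: 0.0005° × 111200 × cos 68.952° = 0.0005 × 111200 × 0.3591 ≈ 19.9687 m.
The two errors are perpendicular, so the maximum displacement is √(55.6² + 19.9687²) ≈ 59.0772 m.

59 meters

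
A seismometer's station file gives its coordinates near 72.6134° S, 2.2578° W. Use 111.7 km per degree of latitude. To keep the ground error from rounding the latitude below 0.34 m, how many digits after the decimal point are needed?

One degree of latitude covers 111700 m.
With N decimal places the half-ulp bound is 0.5·10⁻ᴺ°, or 0.5·10⁻ᴺ × 111700 m on the ground.
Need 0.5 × 111700 × 10⁻ᴺ ≤ 0.34 → 10⁻ᴺ ≤ 6.088e-06, so N ≥ 5.22.
At 5 places the error can reach 0.558 m, but 6 places keeps it to 0.0558 m.

6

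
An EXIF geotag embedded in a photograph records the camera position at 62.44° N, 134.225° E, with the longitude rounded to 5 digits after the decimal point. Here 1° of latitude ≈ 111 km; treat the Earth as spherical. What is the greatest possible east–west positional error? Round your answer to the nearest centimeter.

26 centimeters

Rounding to 5 decimal places leaves the longitude within ±5e-06° of the true value.
One degree of longitude at 62.44° is 111000 × cos 62.44° ≈ 111000 × 0.4627 = 51357.2 m.
So at most 5e-06° × 51357.2 ≈ 0.256786 m east–west.
That is 0.256786 m = 25.679 cm.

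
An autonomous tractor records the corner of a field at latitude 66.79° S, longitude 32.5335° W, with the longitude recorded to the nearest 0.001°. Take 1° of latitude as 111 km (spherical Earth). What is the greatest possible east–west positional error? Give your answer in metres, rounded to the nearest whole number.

22 metres

Rounding to 3 decimal places leaves the longitude within ±0.0005° of the true value.
Parallels shrink by cos φ, so at 66.79° a degree of longitude is 111000 × 0.3941 ≈ 43745.4 m.
Maximum E–W displacement: 0.0005 × 43745.4 = 21.8727 m.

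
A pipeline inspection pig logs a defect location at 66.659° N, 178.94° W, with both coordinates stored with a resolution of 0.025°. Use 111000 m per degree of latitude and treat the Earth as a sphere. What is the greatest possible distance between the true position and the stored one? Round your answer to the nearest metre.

1492 metres

With a 0.025° grid the true value lies within half a step, ±0.025°/2 = ±0.0125°, of the stored one.
N–S: 0.0125° × 111000 m/° = 1387.5 m.
East–west component at 66.659°: 0.0125° × 111000 × cos 66.659° ≈ 0.0125 × 43978.5 ≈ 549.731 m.
Combining orthogonally: (1387.5² + 549.731²)^½ ≈ 1492.43 m.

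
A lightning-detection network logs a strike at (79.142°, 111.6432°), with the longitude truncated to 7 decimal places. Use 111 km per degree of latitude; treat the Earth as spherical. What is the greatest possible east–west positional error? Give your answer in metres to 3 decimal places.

Truncating at 7 decimal places can drop up to a full unit in the last place, so the longitude may be off by as much as 1e-07°.
Parallels shrink by cos φ, so at 79.142° a degree of longitude is 111000 × 0.1884 ≈ 20909.7 m.
So at most 1e-07° × 20909.7 ≈ 0.00209097 m east–west.

0.002 metres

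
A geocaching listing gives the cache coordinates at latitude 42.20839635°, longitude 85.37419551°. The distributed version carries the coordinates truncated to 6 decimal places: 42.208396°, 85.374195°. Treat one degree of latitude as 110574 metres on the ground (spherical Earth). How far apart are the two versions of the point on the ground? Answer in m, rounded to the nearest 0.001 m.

The latitude changed by +0.00000035° and the longitude by +0.00000051°.
North–south shift: 0.00000035 × 110574 = 0.0387009 m.
E–W at 42.2084°: 0.00000051° × 110574 × cos 42.2084° = 0.00000051 × 110574 × 0.7407 ≈ 0.0417705 m.
Combined displacement = (0.0387009² + 0.0417705²)^½ ≈ 0.0569432 m.

0.057 m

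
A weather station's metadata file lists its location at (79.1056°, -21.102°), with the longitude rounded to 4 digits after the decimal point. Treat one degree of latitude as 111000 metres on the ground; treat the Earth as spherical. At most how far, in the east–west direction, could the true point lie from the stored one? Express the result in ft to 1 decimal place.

Rounding to 4 decimal places leaves the longitude within ±5e-05° of the true value.
Parallels shrink by cos φ, so at 79.1056° a degree of longitude is 111000 × 0.1890 ≈ 20978.9 m.
Maximum E–W displacement: 5e-05 × 20978.9 = 1.04895 m.
In feet: 1.04895 m ÷ 0.3048 ≈ 3.4414 ft.

3.4 ft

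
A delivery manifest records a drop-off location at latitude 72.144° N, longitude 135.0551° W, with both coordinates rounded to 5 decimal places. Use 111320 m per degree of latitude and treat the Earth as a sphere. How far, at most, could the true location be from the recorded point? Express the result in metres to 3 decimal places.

Rounding to 5 decimal places leaves each coordinate within ±5e-06° of the true value.
North–south component: 5e-06° × 111320 = 0.5566 m.
Longitude error → 5e-06 × 111320 × cos 72.144° = 5e-06 × 111320 × 0.3066 ≈ 0.170668 m.
The two errors are perpendicular, so the maximum displacement is √(0.5566² + 0.170668²) ≈ 0.582178 m.

0.582 metres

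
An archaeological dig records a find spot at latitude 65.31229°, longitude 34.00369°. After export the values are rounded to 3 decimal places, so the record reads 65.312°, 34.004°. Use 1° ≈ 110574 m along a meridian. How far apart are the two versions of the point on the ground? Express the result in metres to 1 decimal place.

35.1 metres

The latitude changed by +0.00029° and the longitude by -0.00031°.
N–S: 0.00029° × 110574 m/° = 32.0665 m.
East–west at this latitude: -0.00031° × 110574 × cos 65.312° ≈ -0.00031 × 46184.2 = -14.3171 m.
Distance: √(32.0665² + 14.3171²) ≈ 35.1175 m.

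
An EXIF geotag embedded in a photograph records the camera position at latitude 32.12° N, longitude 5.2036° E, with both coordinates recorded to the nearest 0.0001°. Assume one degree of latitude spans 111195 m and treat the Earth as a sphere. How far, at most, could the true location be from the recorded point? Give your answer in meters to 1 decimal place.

7.3 meters

Rounding to 4 decimal places leaves each coordinate within ±5e-05° of the true value.
North–south component: 5e-05° × 111195 = 5.55975 m.
Longitude error → 5e-05 × 111195 × cos 32.12° = 5e-05 × 111195 × 0.8469 ≈ 4.70875 m.
The two errors are perpendicular, so the maximum displacement is √(5.55975² + 4.70875²) ≈ 7.28582 m.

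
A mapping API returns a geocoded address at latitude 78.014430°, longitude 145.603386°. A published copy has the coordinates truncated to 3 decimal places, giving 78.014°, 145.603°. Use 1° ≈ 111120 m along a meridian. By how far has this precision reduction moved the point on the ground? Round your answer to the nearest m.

Δlat = 78.014430 − 78.014 = +0.000430°; Δlon = 145.603386 − 145.603 = +0.000386°.
N–S: 0.000430° × 111120 m/° = 47.7816 m.
E–W at 78.014°: 0.000386° × 111120 × cos 78.014° = 0.000386 × 111120 × 0.2077 ≈ 8.90756 m.
Combined displacement = (47.7816² + 8.90756²)^½ ≈ 48.6048 m.

49 m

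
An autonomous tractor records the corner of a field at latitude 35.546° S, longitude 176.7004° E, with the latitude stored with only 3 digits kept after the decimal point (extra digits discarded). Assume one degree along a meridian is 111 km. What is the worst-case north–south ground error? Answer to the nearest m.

111 m

Truncating at 3 decimal places can drop up to a full unit in the last place, so the latitude may be off by as much as 0.001°.
Along the meridian that is 0.001° × 111000 m/° = 111 m.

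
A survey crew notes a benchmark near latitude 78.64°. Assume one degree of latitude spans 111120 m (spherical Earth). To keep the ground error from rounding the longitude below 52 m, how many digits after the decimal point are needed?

At 78.64° one degree of longitude covers 111120 × cos 78.64° ≈ 111120 × 0.1970 ≈ 21887.6 m.
N decimal places → at most half a unit in the last place, 0.5 × 10⁻ᴺ° = 21887.6/2 × 10⁻ᴺ m.
Need 0.5 × 21887.6 × 10⁻ᴺ ≤ 52 → 10⁻ᴺ ≤ 4.752e-03, so N ≥ 2.32.
So 3 decimal places suffice (10.9 m); 2 would allow up to 109 m.

3 decimal places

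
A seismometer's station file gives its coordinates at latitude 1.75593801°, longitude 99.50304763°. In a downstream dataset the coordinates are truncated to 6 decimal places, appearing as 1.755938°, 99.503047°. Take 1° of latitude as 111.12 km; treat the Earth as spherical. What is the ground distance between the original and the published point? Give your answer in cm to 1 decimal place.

7.0 cm

The latitude changed by +0.00000001° and the longitude by +0.00000063°.
North–south shift: 0.00000001 × 111120 = 0.0011112 m.
East–west at this latitude: 0.00000063° × 111120 × cos 1.75594° ≈ 0.00000063 × 111068 = 0.0699727 m.
Distance: √(0.0011112² + 0.0699727²) ≈ 0.0699815 m.
That is 0.0699815 m = 6.9982 cm.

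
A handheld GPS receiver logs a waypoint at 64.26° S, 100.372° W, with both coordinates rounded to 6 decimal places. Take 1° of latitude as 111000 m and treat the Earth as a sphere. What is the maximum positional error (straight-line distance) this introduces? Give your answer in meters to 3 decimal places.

0.061 meters

Rounding to 6 decimal places leaves each coordinate within ±5e-07° of the true value.
N–S: 5e-07° × 111000 m/° = 0.0555 m.
East–west component at 64.26°: 5e-07° × 111000 × cos 64.26° ≈ 5e-07 × 48206 ≈ 0.024103 m.
Combining orthogonally: (0.0555² + 0.024103²)^½ ≈ 0.0605079 m.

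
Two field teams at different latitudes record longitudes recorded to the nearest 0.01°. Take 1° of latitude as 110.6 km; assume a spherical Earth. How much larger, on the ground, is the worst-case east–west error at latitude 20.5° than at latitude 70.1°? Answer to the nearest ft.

1082 ft

Rounding to 2 decimal places leaves the longitude within ±0.005° of the true value.
Error at 20.5° = 0.005° × 110600 × cos 20.5° ≈ 553 × 0.9367 = 517.98 m.
Error at 70.1° = 0.005° × 110600 × cos 70.1° ≈ 553 × 0.3404 = 188.23 m.
So the lower-latitude error exceeds the higher by 517.98 − 188.23 = 329.75 m.
Converting: 329.75 m × 3.2808 ft/m ≈ 1081.9 ft.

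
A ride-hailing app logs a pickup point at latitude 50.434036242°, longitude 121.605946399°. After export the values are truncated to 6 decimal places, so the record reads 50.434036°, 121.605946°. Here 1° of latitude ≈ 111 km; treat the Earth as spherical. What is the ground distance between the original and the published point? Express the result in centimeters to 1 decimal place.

3.9 centimeters

Δlat = 50.434036242 − 50.434036 = +0.000000242°; Δlon = 121.605946399 − 121.605946 = +0.000000399°.
N–S: 0.000000242° × 111000 m/° = 0.026862 m.
East–west at this latitude: 0.000000399° × 111000 × cos 50.434° ≈ 0.000000399 × 70703.2 = 0.0282106 m.
Hypotenuse of the two orthogonal shifts: √(0.026862² + 0.0282106²) = 0.0389539 m.
That is 0.0389539 m = 3.8954 cm.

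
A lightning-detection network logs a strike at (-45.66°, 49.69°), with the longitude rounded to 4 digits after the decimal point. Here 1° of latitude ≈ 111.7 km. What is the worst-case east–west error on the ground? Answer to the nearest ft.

13 ft

Rounding to 4 decimal places leaves the longitude within ±5e-05° of the true value.
One degree of longitude at 45.66° is 111700 × cos 45.66° ≈ 111700 × 0.6989 = 78068.8 m.
East–west error: 5e-05° × 78068.8 m/° ≈ 3.90344 m.
In feet: 3.90344 m ÷ 0.3048 ≈ 12.807 ft.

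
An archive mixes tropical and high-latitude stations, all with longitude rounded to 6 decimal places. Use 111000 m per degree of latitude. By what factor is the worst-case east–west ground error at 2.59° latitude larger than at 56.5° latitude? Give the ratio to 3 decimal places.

Rounding to 6 decimal places leaves the longitude within ±5e-07° of the true value.
At 2.59°: 5e-07° × 111000 × cos 2.59° = 5e-07 × 111000 × 0.9990 ≈ 0.055443 m.
At 56.5°: 5e-07° × 111000 × cos 56.5° = 5e-07 × 111000 × 0.5519 ≈ 0.030633 m.
The ratio reduces to cos 2.59° / cos 56.5° = 0.9990/0.5519 ≈ 1.8100.

1.810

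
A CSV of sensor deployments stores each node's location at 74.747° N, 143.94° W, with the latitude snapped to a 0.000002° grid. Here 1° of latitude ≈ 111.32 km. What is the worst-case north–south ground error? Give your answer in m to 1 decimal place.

0.1 m

With a 0.000002° grid the true value lies within half a step, ±0.000002°/2 = ±1e-06°, of the stored one.
So the N–S error is at most 1e-06 × 111320 = 0.11132 m.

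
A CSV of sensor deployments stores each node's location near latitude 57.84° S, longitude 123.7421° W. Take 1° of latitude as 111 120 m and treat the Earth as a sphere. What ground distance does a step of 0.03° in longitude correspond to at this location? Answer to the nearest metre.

At 57.84° a degree of longitude is 111120 × cos 57.84° ≈ 59147.6 m, so 0.03° corresponds to 1774.43 m.

1774 metres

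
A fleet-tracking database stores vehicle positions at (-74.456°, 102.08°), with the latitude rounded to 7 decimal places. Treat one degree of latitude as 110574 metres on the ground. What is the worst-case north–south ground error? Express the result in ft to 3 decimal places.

0.018 ft

Rounding to 7 decimal places leaves the latitude within ±5e-08° of the true value.
So the N–S error is at most 5e-08 × 110574 = 0.0055287 m.
In feet: 0.0055287 m ÷ 0.3048 ≈ 0.018139 ft.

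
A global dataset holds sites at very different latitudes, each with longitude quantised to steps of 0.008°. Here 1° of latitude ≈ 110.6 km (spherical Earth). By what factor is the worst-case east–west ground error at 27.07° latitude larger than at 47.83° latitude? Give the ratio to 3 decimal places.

With a 0.008° grid the true value lies within half a step, ±0.008°/2 = ±0.004°, of the stored one.
At 27.07°: 0.004° × 110600 × cos 27.07° = 0.004 × 110600 × 0.8905 ≈ 393.94 m.
Error at 47.83° = 0.004° × 110600 × cos 47.83° ≈ 442.4 × 0.6713 = 297 m.
Ratio: 393.94 / 297 = cos 27.07° / cos 47.83° ≈ 1.3264.

1.326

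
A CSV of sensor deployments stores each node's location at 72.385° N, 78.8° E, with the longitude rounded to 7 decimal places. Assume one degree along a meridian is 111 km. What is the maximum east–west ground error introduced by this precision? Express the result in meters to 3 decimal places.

0.002 meters

Rounding to 7 decimal places leaves the longitude within ±5e-08° of the true value.
At latitude 72.385° a degree of longitude spans 111000 m × cos 72.385° = 111000 × 0.3026 ≈ 33590.8 m.
East–west error: 5e-08° × 33590.8 m/° ≈ 0.00167954 m.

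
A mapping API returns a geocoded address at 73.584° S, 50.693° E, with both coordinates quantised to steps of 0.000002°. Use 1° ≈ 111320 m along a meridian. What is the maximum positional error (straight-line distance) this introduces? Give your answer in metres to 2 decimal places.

With a 0.000002° grid the true value lies within half a step, ±0.000002°/2 = ±1e-06°, of the stored one.
North–south component: 1e-06° × 111320 = 0.11132 m.
E–W at 73.584°: 1e-06° × 111320 × cos 73.584° = 1e-06 × 111320 × 0.2826 ≈ 0.0314601 m.
Combining orthogonally: (0.11132² + 0.0314601²)^½ ≈ 0.11568 m.

0.12 metres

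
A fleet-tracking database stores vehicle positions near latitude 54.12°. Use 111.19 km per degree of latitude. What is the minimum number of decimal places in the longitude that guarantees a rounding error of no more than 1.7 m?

At 54.12° one degree of longitude covers 111190 × cos 54.12° ≈ 111190 × 0.5861 ≈ 65167.3 m.
N decimal places → at most half a unit in the last place, 0.5 × 10⁻ᴺ° = 65167.3/2 × 10⁻ᴺ m.
Setting 32583.6 × 10⁻ᴺ ≤ 1.7 gives 10ᴺ ≥ 1.917e+04, i.e. N ≥ 4.28.
At 4 places the error can reach 3.26 m, but 5 places keeps it to 0.326 m.

5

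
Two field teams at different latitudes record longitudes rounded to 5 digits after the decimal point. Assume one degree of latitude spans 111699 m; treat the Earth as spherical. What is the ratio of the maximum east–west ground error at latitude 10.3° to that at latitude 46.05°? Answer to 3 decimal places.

Rounding to 5 decimal places leaves the longitude within ±5e-06° of the true value.
At 10.3°: 5e-06° × 111699 × cos 10.3° = 5e-06 × 111699 × 0.9839 ≈ 0.54949 m.
Error at 46.05° = 5e-06° × 111699 × cos 46.05° ≈ 0.5585 × 0.6940 = 0.38761 m.
The ratio reduces to cos 10.3° / cos 46.05° = 0.9839/0.6940 ≈ 1.4176.

1.418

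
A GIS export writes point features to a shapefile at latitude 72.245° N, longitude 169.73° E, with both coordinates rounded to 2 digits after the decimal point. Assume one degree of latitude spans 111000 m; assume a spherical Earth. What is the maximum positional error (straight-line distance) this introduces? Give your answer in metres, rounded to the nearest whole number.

580 metres

Rounding to 2 decimal places leaves each coordinate within ±0.005° of the true value.
N–S: 0.005° × 111000 m/° = 555 m.
Longitude error → 0.005 × 111000 × cos 72.245° = 0.005 × 111000 × 0.3049 ≈ 169.246 m.
Worst case both components are at the extreme and orthogonal: √(555² + 169.246²) ≈ 580.232 m.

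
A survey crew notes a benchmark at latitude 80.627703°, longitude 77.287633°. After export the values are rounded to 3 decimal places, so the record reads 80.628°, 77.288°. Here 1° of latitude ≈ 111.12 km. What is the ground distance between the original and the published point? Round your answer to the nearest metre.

34 metres

Δlat = 80.627703 − 80.628 = -0.000297°; Δlon = 77.287633 − 77.288 = -0.000367°.
N–S: -0.000297° × 111120 m/° = -33.0026 m.
E–W at 80.628°: -0.000367° × 111120 × cos 80.628° = -0.000367 × 111120 × 0.1628 ≈ -6.64094 m.
Combined displacement = (33.0026² + 6.64094²)^½ ≈ 33.6642 m.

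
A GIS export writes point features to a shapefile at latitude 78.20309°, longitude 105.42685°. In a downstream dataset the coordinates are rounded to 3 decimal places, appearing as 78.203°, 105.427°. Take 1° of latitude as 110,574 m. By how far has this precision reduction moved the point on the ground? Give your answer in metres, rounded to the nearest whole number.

11 metres

The latitude changed by +0.00009° and the longitude by -0.00015°.
North–south shift: 0.00009 × 110574 = 9.95166 m.
E–W at 78.203°: -0.00015° × 110574 × cos 78.203° = -0.00015 × 110574 × 0.2044 ≈ -3.39094 m.
Distance: √(9.95166² + 3.39094²) ≈ 10.5135 m.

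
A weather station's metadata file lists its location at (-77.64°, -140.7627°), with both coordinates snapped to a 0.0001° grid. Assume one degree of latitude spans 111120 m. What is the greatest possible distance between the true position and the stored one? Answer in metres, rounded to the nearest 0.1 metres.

With a 0.0001° grid the true value lies within half a step, ±0.0001°/2 = ±5e-05°, of the stored one.
Latitude error → 5e-05 × 111120 = 5.556 m along the meridian.
East–west component at 77.64°: 5e-05° × 111120 × cos 77.64° ≈ 5e-05 × 23785.6 ≈ 1.18928 m.
The two errors are perpendicular, so the maximum displacement is √(5.556² + 1.18928²) ≈ 5.68186 m.

5.7 metres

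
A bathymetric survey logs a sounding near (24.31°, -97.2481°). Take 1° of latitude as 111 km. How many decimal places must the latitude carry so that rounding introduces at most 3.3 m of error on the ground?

5 decimal places

One degree of latitude covers 111000 m.
Rounding to N decimal places gives at most 0.5 × 10⁻ᴺ degrees of error, i.e. 0.5 × 10⁻ᴺ × 111000 m.
Need 0.5 × 111000 × 10⁻ᴺ ≤ 3.3 → 10⁻ᴺ ≤ 5.946e-05, so N ≥ 4.23.
N = 4 would give 5.55 m (too coarse); N = 5 gives 0.555 m ≤ 3.3 m.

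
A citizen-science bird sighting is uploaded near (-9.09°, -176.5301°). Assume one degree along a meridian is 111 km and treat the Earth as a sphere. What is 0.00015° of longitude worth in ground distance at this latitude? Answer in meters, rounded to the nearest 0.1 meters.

One degree of longitude here spans 111000 × cos 9.09° = 111000 × 0.9874 ≈ 109606 m; 0.00015° of that is 16.4409 m.

16.4 meters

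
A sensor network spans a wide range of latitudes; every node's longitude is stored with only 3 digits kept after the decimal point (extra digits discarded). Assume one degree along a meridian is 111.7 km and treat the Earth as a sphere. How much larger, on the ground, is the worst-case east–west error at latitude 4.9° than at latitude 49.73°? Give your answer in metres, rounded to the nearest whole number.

39 metres

Truncating at 3 decimal places can drop up to a full unit in the last place, so the longitude may be off by as much as 0.001°.
At 4.9°: 0.001° × 111700 × cos 4.9° = 0.001 × 111700 × 0.9963 ≈ 111.29 m.
Error at 49.73° = 0.001° × 111700 × cos 49.73° ≈ 111.7 × 0.6464 = 72.202 m.
So the lower-latitude error exceeds the higher by 111.29 − 72.202 = 39.09 m.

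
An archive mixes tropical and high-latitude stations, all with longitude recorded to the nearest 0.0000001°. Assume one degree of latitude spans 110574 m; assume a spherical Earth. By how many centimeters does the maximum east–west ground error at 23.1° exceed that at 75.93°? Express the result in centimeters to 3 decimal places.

Rounding to 7 decimal places leaves the longitude within ±5e-08° of the true value.
Error at 23.1° = 5e-08° × 110574 × cos 23.1° ≈ 0.0055287 × 0.9198 = 0.0050854 m.
Error at 75.93° = 5e-08° × 110574 × cos 75.93° ≈ 0.0055287 × 0.2431 = 0.0013441 m.
So the lower-latitude error exceeds the higher by 0.0050854 − 0.0013441 = 0.0037414 m.
That is 0.00374135 m = 0.37414 cm.

0.374 centimeters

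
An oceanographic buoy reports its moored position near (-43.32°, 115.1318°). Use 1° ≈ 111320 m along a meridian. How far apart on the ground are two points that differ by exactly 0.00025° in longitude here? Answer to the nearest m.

20 m

0.00025° of longitude at 43.32° is 0.00025 × 111320 × cos 43.32° ≈ 0.00025 × 80989 = 20.2473 m.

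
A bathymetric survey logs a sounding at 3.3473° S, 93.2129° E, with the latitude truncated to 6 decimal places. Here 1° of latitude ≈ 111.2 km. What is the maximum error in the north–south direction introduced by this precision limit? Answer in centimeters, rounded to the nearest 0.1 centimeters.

Truncating at 6 decimal places can drop up to a full unit in the last place, so the latitude may be off by as much as 1e-06°.
Along the meridian that is 1e-06° × 111200 m/° = 0.1112 m.
That is 0.1112 m = 11.12 cm.

11.1 centimeters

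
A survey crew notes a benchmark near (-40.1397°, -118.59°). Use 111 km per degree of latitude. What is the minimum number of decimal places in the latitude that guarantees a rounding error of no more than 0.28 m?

One degree of latitude covers 111000 m.
N decimal places → at most half a unit in the last place, 0.5 × 10⁻ᴺ° = 111000/2 × 10⁻ᴺ m.
Need 0.5 × 111000 × 10⁻ᴺ ≤ 0.28 → 10⁻ᴺ ≤ 5.045e-06, so N ≥ 5.30.
N = 5 would give 0.555 m (too coarse); N = 6 gives 0.0555 m ≤ 0.28 m.

6 decimal places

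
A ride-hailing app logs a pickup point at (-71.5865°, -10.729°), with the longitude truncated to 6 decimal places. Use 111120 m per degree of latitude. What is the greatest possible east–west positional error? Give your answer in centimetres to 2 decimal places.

Truncating at 6 decimal places can drop up to a full unit in the last place, so the longitude may be off by as much as 1e-06°.
At latitude 71.5865° a degree of longitude spans 111120 m × cos 71.5865° = 111120 × 0.3159 ≈ 35099.8 m.
So at most 1e-06° × 35099.8 ≈ 0.0350998 m east–west.
That is 0.0350998 m = 3.51 cm.

3.51 centimetres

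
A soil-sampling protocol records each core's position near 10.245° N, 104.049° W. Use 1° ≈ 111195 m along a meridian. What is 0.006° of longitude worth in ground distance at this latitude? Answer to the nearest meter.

657 meters

At 10.245° a degree of longitude is 111195 × cos 10.245° ≈ 109422 m, so 0.006° corresponds to 656.533 m.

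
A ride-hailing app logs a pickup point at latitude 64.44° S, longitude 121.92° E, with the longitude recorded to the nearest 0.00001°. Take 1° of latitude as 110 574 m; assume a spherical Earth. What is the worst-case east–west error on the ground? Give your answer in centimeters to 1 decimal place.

23.9 centimeters

Rounding to 5 decimal places leaves the longitude within ±5e-06° of the true value.
At latitude 64.44° a degree of longitude spans 110574 m × cos 64.44° = 110574 × 0.4315 ≈ 47707.8 m.
So at most 5e-06° × 47707.8 ≈ 0.238539 m east–west.
That is 0.238539 m = 23.854 cm.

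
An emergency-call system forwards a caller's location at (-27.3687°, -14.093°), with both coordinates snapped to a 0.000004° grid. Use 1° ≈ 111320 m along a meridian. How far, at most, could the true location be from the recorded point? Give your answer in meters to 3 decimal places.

0.298 meters

With a 0.000004° grid the true value lies within half a step, ±0.000004°/2 = ±2e-06°, of the stored one.
Latitude error → 2e-06 × 111320 = 0.22264 m along the meridian.
E–W at 27.3687°: 2e-06° × 111320 × cos 27.3687° = 2e-06 × 111320 × 0.8881 ≈ 0.197719 m.
Worst case both components are at the extreme and orthogonal: √(0.22264² + 0.197719²) ≈ 0.297761 m.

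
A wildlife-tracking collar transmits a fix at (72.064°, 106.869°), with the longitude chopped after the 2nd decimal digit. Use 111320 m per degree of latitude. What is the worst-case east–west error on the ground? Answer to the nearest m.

343 m

Truncating at 2 decimal places can drop up to a full unit in the last place, so the longitude may be off by as much as 0.01°.
One degree of longitude at 72.064° is 111320 × cos 72.064° ≈ 111320 × 0.3080 = 34281.5 m.
So at most 0.01° × 34281.5 ≈ 342.815 m east–west.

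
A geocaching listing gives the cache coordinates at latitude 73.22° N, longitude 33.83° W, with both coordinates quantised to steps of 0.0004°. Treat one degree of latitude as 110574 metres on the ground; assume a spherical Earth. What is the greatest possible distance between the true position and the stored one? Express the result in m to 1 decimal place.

With a 0.0004° grid the true value lies within half a step, ±0.0004°/2 = ±0.0002°, of the stored one.
North–south component: 0.0002° × 110574 = 22.1148 m.
Longitude error → 0.0002 × 110574 × cos 73.22° = 0.0002 × 110574 × 0.2887 ≈ 6.38449 m.
Combining orthogonally: (22.1148² + 6.38449²)^½ ≈ 23.018 m.

23.0 m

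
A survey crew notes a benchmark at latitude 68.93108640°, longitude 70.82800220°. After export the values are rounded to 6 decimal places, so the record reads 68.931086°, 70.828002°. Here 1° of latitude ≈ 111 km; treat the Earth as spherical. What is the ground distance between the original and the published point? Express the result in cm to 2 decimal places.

4.51 cm

The latitude changed by +0.00000040° and the longitude by +0.00000020°.
North–south shift: 0.00000040 × 111000 = 0.0444 m.
East–west at this latitude: 0.00000020° × 111000 × cos 68.9311° ≈ 0.00000020 × 39903.5 = 0.00798069 m.
Distance: √(0.0444² + 0.00798069²) ≈ 0.0451115 m.
That is 0.0451115 m = 4.5112 cm.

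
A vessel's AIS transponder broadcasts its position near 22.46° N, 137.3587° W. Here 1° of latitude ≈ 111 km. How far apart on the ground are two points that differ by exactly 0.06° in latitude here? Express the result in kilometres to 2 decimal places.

6.66 kilometres

Along a meridian 0.06° is 0.06 × 111000 = 6660 m.
That is 6660 m = 6.66 km.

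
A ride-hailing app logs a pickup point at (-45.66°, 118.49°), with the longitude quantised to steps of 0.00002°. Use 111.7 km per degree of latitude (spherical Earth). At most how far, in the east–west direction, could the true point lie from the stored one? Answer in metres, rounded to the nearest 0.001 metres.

With a 0.00002° grid the true value lies within half a step, ±0.00002°/2 = ±1e-05°, of the stored one.
One degree of longitude at 45.66° is 111700 × cos 45.66° ≈ 111700 × 0.6989 = 78068.8 m.
Maximum E–W displacement: 1e-05 × 78068.8 = 0.780688 m.

0.781 metres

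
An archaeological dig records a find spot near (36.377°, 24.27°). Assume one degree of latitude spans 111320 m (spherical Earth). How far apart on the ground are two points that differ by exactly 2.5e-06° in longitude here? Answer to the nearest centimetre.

22 centimetres

2.5e-06° of longitude at 36.377° is 2.5e-06 × 111320 × cos 36.377° ≈ 2.5e-06 × 89627.3 = 0.224068 m.
That is 0.224068 m = 22.407 cm.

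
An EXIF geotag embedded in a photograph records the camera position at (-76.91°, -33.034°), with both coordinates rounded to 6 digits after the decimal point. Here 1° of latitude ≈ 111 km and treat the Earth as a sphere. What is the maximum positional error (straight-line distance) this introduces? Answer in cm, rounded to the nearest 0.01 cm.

Rounding to 6 decimal places leaves each coordinate within ±5e-07° of the true value.
Latitude error → 5e-07 × 111000 = 0.0555 m along the meridian.
East–west component at 76.91°: 5e-07° × 111000 × cos 76.91° ≈ 5e-07 × 25139.4 ≈ 0.0125697 m.
The two errors are perpendicular, so the maximum displacement is √(0.0555² + 0.0125697²) ≈ 0.0569056 m.
That is 0.0569056 m = 5.6906 cm.

5.69 cm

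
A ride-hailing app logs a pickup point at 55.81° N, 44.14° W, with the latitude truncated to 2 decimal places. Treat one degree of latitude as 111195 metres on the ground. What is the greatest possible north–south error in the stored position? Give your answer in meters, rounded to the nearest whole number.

Truncating at 2 decimal places can drop up to a full unit in the last place, so the latitude may be off by as much as 0.01°.
North–south distance: 0.01° × 111195 m/° = 1111.95 m.

1112 meters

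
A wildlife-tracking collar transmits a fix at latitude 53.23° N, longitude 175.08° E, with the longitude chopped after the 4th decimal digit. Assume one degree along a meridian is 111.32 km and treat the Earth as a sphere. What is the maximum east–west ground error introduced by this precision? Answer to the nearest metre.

Truncating at 4 decimal places can drop up to a full unit in the last place, so the longitude may be off by as much as 0.0001°.
At latitude 53.23° a degree of longitude spans 111320 m × cos 53.23° = 111320 × 0.5986 ≈ 66636.6 m.
East–west error: 0.0001° × 66636.6 m/° ≈ 6.66366 m.

7 metres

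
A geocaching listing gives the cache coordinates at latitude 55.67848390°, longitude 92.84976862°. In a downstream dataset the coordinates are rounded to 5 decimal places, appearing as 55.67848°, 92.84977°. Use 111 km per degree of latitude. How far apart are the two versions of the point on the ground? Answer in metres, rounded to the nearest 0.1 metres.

0.4 metres

The latitude changed by +0.00000390° and the longitude by -0.00000138°.
North–south shift: 0.00000390 × 111000 = 0.4329 m.
E–W at 55.6785°: -0.00000138° × 111000 × cos 55.6785° = -0.00000138 × 111000 × 0.5638 ≈ -0.0863684 m.
Combined displacement = (0.4329² + 0.0863684²)^½ ≈ 0.441432 m.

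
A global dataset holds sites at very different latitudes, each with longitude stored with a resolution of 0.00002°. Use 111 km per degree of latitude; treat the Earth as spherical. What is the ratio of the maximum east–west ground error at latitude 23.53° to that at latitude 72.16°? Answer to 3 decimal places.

2.993

With a 0.00002° grid the true value lies within half a step, ±0.00002°/2 = ±1e-05°, of the stored one.
At 23.53°: 1e-05° × 111000 × cos 23.53° = 1e-05 × 111000 × 0.9169 ≈ 1.0177 m.
Error at 72.16° = 1e-05° × 111000 × cos 72.16° ≈ 1.11 × 0.3064 = 0.34006 m.
Ratio: 1.0177 / 0.34006 = cos 23.53° / cos 72.16° ≈ 2.9927.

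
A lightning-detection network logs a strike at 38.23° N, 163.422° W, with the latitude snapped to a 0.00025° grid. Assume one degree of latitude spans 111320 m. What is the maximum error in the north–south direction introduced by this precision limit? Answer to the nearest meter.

14 meters

With a 0.00025° grid the true value lies within half a step, ±0.00025°/2 = ±0.000125°, of the stored one.
Along the meridian that is 0.000125° × 111320 m/° = 13.915 m.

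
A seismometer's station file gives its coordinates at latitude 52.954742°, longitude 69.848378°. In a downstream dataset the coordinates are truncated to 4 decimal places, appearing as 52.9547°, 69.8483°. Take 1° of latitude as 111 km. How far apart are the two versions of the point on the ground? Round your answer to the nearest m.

7 m

Δlat = 52.954742 − 52.9547 = +0.000042°; Δlon = 69.848378 − 69.8483 = +0.000078°.
North–south shift: 0.000042 × 111000 = 4.662 m.
East–west at this latitude: 0.000078° × 111000 × cos 52.9547° ≈ 0.000078 × 66871.5 = 5.21598 m.
Hypotenuse of the two orthogonal shifts: √(4.662² + 5.21598²) = 6.99576 m.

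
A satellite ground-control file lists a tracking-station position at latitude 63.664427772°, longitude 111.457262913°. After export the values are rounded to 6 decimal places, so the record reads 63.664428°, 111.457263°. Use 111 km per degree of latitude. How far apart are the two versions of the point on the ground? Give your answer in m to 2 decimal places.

The latitude changed by -0.000000228° and the longitude by -0.000000087°.
North–south shift: -0.000000228 × 111000 = -0.025308 m.
E–W at 63.6644°: -0.000000087° × 111000 × cos 63.6644° = -0.000000087 × 111000 × 0.4436 ≈ -0.00428411 m.
Hypotenuse of the two orthogonal shifts: √(0.025308² + 0.00428411²) = 0.025668 m.

0.03 m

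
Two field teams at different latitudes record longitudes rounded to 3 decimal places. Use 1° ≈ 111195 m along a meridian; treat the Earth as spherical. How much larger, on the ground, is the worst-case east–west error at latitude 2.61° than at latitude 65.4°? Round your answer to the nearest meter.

Rounding to 3 decimal places leaves the longitude within ±0.0005° of the true value.
At 2.61°: 0.0005° × 111195 × cos 2.61° = 0.0005 × 111195 × 0.9990 ≈ 55.54 m.
At 65.4°: 0.0005° × 111195 × cos 65.4° = 0.0005 × 111195 × 0.4163 ≈ 23.144 m.
So the lower-latitude error exceeds the higher by 55.54 − 23.144 = 32.396 m.

32 meters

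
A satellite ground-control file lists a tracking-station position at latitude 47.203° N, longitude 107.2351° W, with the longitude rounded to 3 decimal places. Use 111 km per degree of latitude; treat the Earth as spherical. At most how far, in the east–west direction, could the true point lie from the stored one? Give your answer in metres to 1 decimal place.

37.7 metres

Rounding to 3 decimal places leaves the longitude within ±0.0005° of the true value.
One degree of longitude at 47.203° is 111000 × cos 47.203° ≈ 111000 × 0.6794 = 75413.7 m.
East–west error: 0.0005° × 75413.7 m/° ≈ 37.7069 m.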